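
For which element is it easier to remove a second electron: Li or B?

B

After 1 electron has been removed, what remains? Li⁺ is the bare [He] core; B⁺ still has 2 valence electrons.
Core electrons are held far more tightly than valence electrons, so Li tops the IE_2 order.
Approximate IE_2 values (kJ/mol): Li 7298, B 2427.
Hence IE_2: B < Li.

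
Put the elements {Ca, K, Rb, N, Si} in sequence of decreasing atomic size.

Rb, K, Ca, Si, N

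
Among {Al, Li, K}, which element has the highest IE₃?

Li

After 2 electrons have been removed, what remains? Al²⁺ still has 1 valence electron; Li²⁺ is already 1 electron into the core; K²⁺ is already 1 electron into the core.
Pulling an electron out of a noble-gas core costs far more than removing a remaining valence electron, so K and Li sit at the high end of IE_3.
The numbers (kJ/mol): Al 2745, Li 11815, K 4420.
Putting it together, IE_3: Al < K < Li.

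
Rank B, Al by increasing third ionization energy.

The third ionization energy removes an electron from the +2 ion. For each element: B²⁺ still has 1 valence electron; Al²⁺ still has 1 valence electron.
All are still removing valence electrons, so compare the +2 ions as you would atoms: IE_3 generally rises across a period (higher Z_eff) and falls down a group (larger shell), subject to the usual subshell exceptions.
Valence configurations: B²⁺ [He]2s¹, Al²⁺ [Ne]3s¹.
Approximate IE_3 values (kJ/mol): B 3660, Al 2745.
Hence IE_3: Al < B.

Al < B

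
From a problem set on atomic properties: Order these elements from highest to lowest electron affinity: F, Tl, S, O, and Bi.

F > S > O > Bi > Tl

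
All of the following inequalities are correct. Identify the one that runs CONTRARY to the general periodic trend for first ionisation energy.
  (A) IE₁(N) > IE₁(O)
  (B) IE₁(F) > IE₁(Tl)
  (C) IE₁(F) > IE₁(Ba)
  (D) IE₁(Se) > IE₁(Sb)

(A)

The general trend: first ionisation energy increases across a period and decreases down a group.
(A) N (period 2, group 15) vs O (period 2, group 16): the stated order contradicts the simple trend.
(B) F (period 2, group 17) vs Tl (period 6, group 13): the stated order agrees with the simple trend.
(C) F (period 2, group 17) vs Ba (period 6, group 2): the stated order agrees with the simple trend.
(D) Se (period 4, group 16) vs Sb (period 5, group 15): the stated order agrees with the simple trend.
The exception is (A): pairing an electron in O's 2p⁴ costs repulsion energy, so O ionizes more easily than half-filled N (2p³).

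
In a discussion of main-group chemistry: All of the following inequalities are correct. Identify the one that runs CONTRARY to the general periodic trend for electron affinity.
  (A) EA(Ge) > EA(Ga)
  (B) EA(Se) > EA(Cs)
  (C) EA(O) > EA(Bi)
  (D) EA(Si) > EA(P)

The general trend: electron affinity increases across a period and decreases down a group.
(A) Ge (period 4, group 14) vs Ga (period 4, group 13): the stated order agrees with the simple trend.
(B) Se (period 4, group 16) vs Cs (period 6, group 1): the stated order agrees with the simple trend.
(C) O (period 2, group 16) vs Bi (period 6, group 15): the stated order agrees with the simple trend.
(D) Si (period 3, group 14) vs P (period 3, group 15): the stated order contradicts the simple trend.
The exception is (D): adding an electron to P's half-filled 3p³ is unfavourable, so Si (3p²) has the more exothermic EA.

(D)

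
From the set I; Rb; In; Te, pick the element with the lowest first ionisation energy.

Rb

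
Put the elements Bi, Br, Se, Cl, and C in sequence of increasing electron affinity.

C is in period 2, group 14; Cl is in period 3, group 17; Se is in period 4, group 16; Br is in period 4, group 17; Bi is in period 6, group 15.
Atoms with high Z_eff and room in the valence shell (especially the halogens) have the most exothermic electron affinities.
Here both period and group differ, so the two effects have to be weighed against each other.
C > Bi: the two effects oppose for this pair; the down-group effect wins (122 vs 91 kJ/mol).
Se > C: the two effects oppose for this pair; the across-period effect wins (195 vs 122 kJ/mol).
Br > Se: both are in period 4; the period trend gives Br the larger value.
Cl > Br: they share group 17; the group trend gives Cl the larger value.
Tabulated electron affinity (kJ/mol): C 122, Cl 349, Se 195, Br 325, Bi 91.
So from lowest to highest: Bi < C < Se < Br < Cl.

Bi, C, Se, Br, Cl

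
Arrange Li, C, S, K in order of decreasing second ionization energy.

Li, K, C, S

Consider each +1 ion: Li⁺ is the bare [He] core; C⁺ still has 3 valence electrons; S⁺ still has 5 valence electrons; K⁺ is the bare [Ar] core.
Breaking into a closed-shell core is much more expensive than removing a leftover valence electron — K and Li have the largest IE_2 here.
Valence configurations: C⁺ [He]2s²2p¹, S⁺ [Ne]3s²3p³.
Approximate IE_2 values (kJ/mol): Li 7298, C 2353, S 2252, K 3052.
So the second ionization energies run S < C < K < Li.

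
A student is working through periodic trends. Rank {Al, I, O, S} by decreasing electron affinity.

I > S > O > Al

O is in period 2, group 16; Al is in period 3, group 13; S is in period 3, group 16; I is in period 5, group 17.
Atoms with high Z_eff and room in the valence shell (especially the halogens) have the most exothermic electron affinities.
These span different periods and groups, so the two trends combine.
O > Al: both effects reinforce here, so O is clearly the higher of the two.
S > O: this pair runs against the simple trend — see the exception note.
I > S: the two effects oppose for this pair; the across-period effect wins (295 vs 200 kJ/mol).
Note the exception: S has a higher electron affinity than O, contrary to the simple trend — the compact 2p subshell of O repels the added electron more than S's larger 3p does.
Approximate values (kJ/mol): O 141, Al 42, S 200, I 295.
So from highest to lowest: I > S > O > Al.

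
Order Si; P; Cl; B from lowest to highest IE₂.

After 1 electron has been removed, what remains? Si⁺ still has 3 valence electrons; P⁺ still has 4 valence electrons; Cl⁺ still has 6 valence electrons; B⁺ still has 2 valence electrons.
All are still removing valence electrons, so compare the +1 ions as you would atoms: IE_2 generally rises across a period (higher Z_eff) and falls down a group (larger shell), subject to the usual subshell exceptions.
Valence configurations: Si⁺ [Ne]3s²3p¹, P⁺ [Ne]3s²3p², Cl⁺ [Ne]3s²3p⁴, B⁺ [He]2s².
Approximate IE_2 values (kJ/mol): Si 1577, P 1907, Cl 2298, B 2427.
Putting it together, IE_2: Si < P < Cl < B.

Si < P < Cl < B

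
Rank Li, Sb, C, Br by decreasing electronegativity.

Li is in period 2, group 1; C is in period 2, group 14; Br is in period 4, group 17; Sb is in period 5, group 15.
EN rises left→right (higher Z_eff, smaller atoms) and falls top→bottom (larger, more shielded atoms).
Neither a single period nor a single group — weigh both effects.
Sb > Li: period and group pull opposite ways; the across-period shift dominates (2.05 vs 0.98).
C > Sb: period and group pull opposite ways; the down-group shift dominates (2.55 vs 2.05).
Br > C: the two effects oppose for this pair; the across-period effect wins (2.96 vs 2.55).
Tabulated electronegativity (Pauling): Li 0.98, C 2.55, Br 2.96, Sb 2.05.
So from highest to lowest: Br > C > Sb > Li.

Br, C, Sb, Li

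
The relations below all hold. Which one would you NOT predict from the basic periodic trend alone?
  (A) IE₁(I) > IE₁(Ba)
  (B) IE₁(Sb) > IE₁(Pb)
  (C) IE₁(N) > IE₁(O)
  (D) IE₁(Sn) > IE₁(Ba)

(C)

The general trend: first ionization energy increases across a period and decreases down a group.
(A) I (period 5, group 17) vs Ba (period 6, group 2): the stated order agrees with the simple trend.
(B) Sb (period 5, group 15) vs Pb (period 6, group 14): the stated order agrees with the simple trend.
(C) N (period 2, group 15) vs O (period 2, group 16): the stated order contradicts the simple trend.
(D) Sn (period 5, group 14) vs Ba (period 6, group 2): the stated order agrees with the simple trend.
The exception is (C): pairing an electron in O's 2p⁴ costs repulsion energy, so O ionizes more easily than half-filled N (2p³).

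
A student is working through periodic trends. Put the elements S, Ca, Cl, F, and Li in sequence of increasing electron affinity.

Ca < Li < S < F < Cl

Li is in period 2, group 1; F is in period 2, group 17; S is in period 3, group 16; Cl is in period 3, group 17; Ca is in period 4, group 2.
Electron affinity generally becomes more exothermic across a period toward the halogens and less exothermic down a group.
Neither a single period nor a single group — weigh both effects.
Li > Ca: the two effects oppose for this pair; the down-group effect wins (60 vs 2 kJ/mol).
S > Li: period and group pull opposite ways; the across-period shift dominates (200 vs 60 kJ/mol).
F > S: relative to S, both the across-period and down-group shifts push F's electron affinity up.
Cl > F: this pair runs against the simple trend — see the exception note.
Note the exception: Cl has a higher electron affinity than F, contrary to the simple trend — F's small 2p subshell makes the incoming electron feel strong e⁻–e⁻ repulsion, so Cl actually releases more energy on gaining an electron.
For reference (kJ/mol): Li 60, F 328, S 200, Cl 349, Ca 2.
So from lowest to highest: Ca < Li < S < F < Cl.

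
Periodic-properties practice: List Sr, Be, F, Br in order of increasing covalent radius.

Be is in period 2, group 2; F is in period 2, group 17; Br is in period 4, group 17; Sr is in period 5, group 2.
Atomic radius shrinks across a period as nuclear charge pulls the same shell inward, and grows down a group as new shells are added.
Neither a single period nor a single group — weigh both effects.
Be > F: Be lies to the left of F in period 2, so the across-period effect alone puts Be larger.
Br > Be: period and group pull opposite ways; the down-group shift dominates (114 vs 102 pm).
Sr > Br: both effects reinforce here, so Sr is clearly the larger of the two.
Approximate values (pm): Be 102, F 64, Br 114, Sr 185.
So from smallest to largest: F < Be < Br < Sr.

F < Be < Br < Sr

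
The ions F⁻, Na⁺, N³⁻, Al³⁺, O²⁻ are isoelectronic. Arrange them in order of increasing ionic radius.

Al³⁺ < Na⁺ < F⁻ < O²⁻ < N³⁻

All of these have 10 electrons, so size is governed by nuclear charge alone: the more protons, the stronger the pull on the same electron cloud, and the smaller the ion.
Nuclear charges: Al³⁺ (Z=13), Na⁺ (Z=11), F⁻ (Z=9), O²⁻ (Z=8), N³⁻ (Z=7).
Smallest to largest: Al³⁺ < Na⁺ < F⁻ < O²⁻ < N³⁻.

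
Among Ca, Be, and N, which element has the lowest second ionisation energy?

Ca

After 1 electron has been removed, what remains? Ca⁺ still has 1 valence electron; Be⁺ still has 1 valence electron; N⁺ still has 4 valence electrons.
All are still removing valence electrons, so compare the +1 ions as you would atoms: IE_2 generally rises across a period (higher Z_eff) and falls down a group (larger shell), subject to the usual subshell exceptions.
Valence configurations: Ca⁺ [Ar]4s¹, Be⁺ [He]2s¹, N⁺ [He]2s²2p².
Approximate IE_2 values (kJ/mol): Ca 1145, Be 1757, N 2856.
Hence IE_2: Ca < Be < N.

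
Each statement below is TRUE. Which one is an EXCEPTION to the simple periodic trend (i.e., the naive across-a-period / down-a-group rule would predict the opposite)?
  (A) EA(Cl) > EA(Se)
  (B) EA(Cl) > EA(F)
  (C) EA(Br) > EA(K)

(B)

The general trend: electron affinity increases across a period and decreases down a group.
(A) Cl (period 3, group 17) vs Se (period 4, group 16): the stated order agrees with the simple trend.
(B) Cl (period 3, group 17) vs F (period 2, group 17): the stated order contradicts the simple trend.
(C) Br (period 4, group 17) vs K (period 4, group 1): the stated order agrees with the simple trend.
The exception is (B): F's small 2p subshell makes the incoming electron feel strong e⁻–e⁻ repulsion, so Cl actually releases more energy on gaining an electron.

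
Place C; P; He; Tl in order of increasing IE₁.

Removing the outermost electron gets harder across a period and easier down a group.
Neither a single period nor a single group — weigh both effects.
P > Tl: both effects reinforce here, so P is clearly the higher of the two.
C > P: period and group pull opposite ways; the down-group shift dominates (1086 vs 1012 kJ/mol).
He > C: relative to C, both the across-period and down-group shifts push He's first ionization energy up.
Approximate values (kJ/mol): He 2372, C 1086, P 1012, Tl 589.
So from lowest to highest: Tl < P < C < He.

Tl, P, C, He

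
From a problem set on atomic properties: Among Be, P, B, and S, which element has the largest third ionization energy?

IE_3 is the cost of taking one more electron from the +2 cation: Be²⁺ is the bare [He] core; P²⁺ still has 3 valence electrons; B²⁺ still has 1 valence electron; S²⁺ still has 4 valence electrons.
Core electrons are held far more tightly than valence electrons, so Be tops the IE_3 order.
Valence configurations: P²⁺ [Ne]3s²3p¹, B²⁺ [He]2s¹, S²⁺ [Ne]3s²3p².
Approximate IE_3 values (kJ/mol): Be 14849, P 2914, B 3660, S 3357.
So the third ionization energies run P < S < B < Be.

Be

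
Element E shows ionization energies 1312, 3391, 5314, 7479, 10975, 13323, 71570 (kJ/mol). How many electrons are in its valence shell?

6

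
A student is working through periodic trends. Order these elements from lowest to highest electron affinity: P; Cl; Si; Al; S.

Al is in period 3, group 13; Si is in period 3, group 14; P is in period 3, group 15; S is in period 3, group 16; Cl is in period 3, group 17.
Atoms with high Z_eff and room in the valence shell (especially the halogens) have the most exothermic electron affinities.
All lie in period 3; the across-period trend (electron affinity increases left to right) applies, with the exception below.
Note the exception: Si has a higher electron affinity than P, contrary to the simple trend — adding an electron to P's half-filled 3p³ is unfavourable, so Si (3p²) has the more exothermic EA.
Tabulated electron affinity (kJ/mol): Al 42, Si 134, P 72, S 200, Cl 349.
So from lowest to highest: Al < P < Si < S < Cl.

Al < P < Si < S < Cl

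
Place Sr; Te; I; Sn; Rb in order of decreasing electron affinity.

EA tends to increase across a period and decrease down a group, though the pattern is less regular than for IE or radius.
All lie in period 5; the across-period trend (electron affinity increases left to right) applies, with the exception below.
Note the exception: Rb has a higher electron affinity than Sr, contrary to the simple trend — adding an electron to Sr (ns²) has to open a new, higher-energy np subshell, which is unfavourable.
For reference (kJ/mol): Rb 47, Sr 5, Sn 107, Te 190, I 295.
So from highest to lowest: I > Te > Sn > Rb > Sr.

I, Te, Sn, Rb, Sr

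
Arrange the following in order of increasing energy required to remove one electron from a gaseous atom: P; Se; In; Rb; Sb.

Rb, In, Sb, Se, P

P is in period 3, group 15; Se is in period 4, group 16; Rb is in period 5, group 1; In is in period 5, group 13; Sb is in period 5, group 15.
Across a period the outer electron is held more tightly (higher IE₁); down a group it sits in a higher shell, more shielded, and comes off more easily.
Neither a single period nor a single group — weigh both effects.
In > Rb: both are in period 5; the period trend gives In the larger value.
Sb > In: Sb lies to the right of In in period 5, so the across-period effect alone puts Sb higher.
Se > Sb: both effects reinforce here, so Se is clearly the higher of the two.
P > Se: the two effects oppose for this pair; the down-group effect wins (1012 vs 941 kJ/mol).
For reference (kJ/mol): P 1012, Se 941, Rb 403, In 558, Sb 831.
So from lowest to highest: Rb < In < Sb < Se < P.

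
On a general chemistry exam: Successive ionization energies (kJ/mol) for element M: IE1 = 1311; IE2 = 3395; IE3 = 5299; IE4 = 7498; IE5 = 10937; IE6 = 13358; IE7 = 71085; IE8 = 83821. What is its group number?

Look for the largest jump between consecutive ionization energies: IE7/IE6 ≈ 5.3, far larger than any earlier ratio.
That jump marks the point where a core electron is being removed. So the atom has 6 valence electrons.
A main-group element with 6 valence electrons is in group 16.

Group 16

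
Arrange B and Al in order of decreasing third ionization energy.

IE_3 is the cost of taking one more electron from the +2 cation: B²⁺ still has 1 valence electron; Al²⁺ still has 1 valence electron.
All are still removing valence electrons, so compare the +2 ions as you would atoms: IE_3 generally rises across a period (higher Z_eff) and falls down a group (larger shell), subject to the usual subshell exceptions.
Valence configurations: B²⁺ [He]2s¹, Al²⁺ [Ne]3s¹.
The numbers (kJ/mol): B 3660, Al 2745.
Putting it together, IE_3: Al < B.

B, Al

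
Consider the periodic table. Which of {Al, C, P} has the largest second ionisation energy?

C

IE_2 is the cost of taking one more electron from the +1 cation: Al⁺ still has 2 valence electrons; C⁺ still has 3 valence electrons; P⁺ still has 4 valence electrons.
All are still removing valence electrons, so compare the +1 ions as you would atoms: IE_2 generally rises across a period (higher Z_eff) and falls down a group (larger shell), subject to the usual subshell exceptions.
Valence configurations: Al⁺ [Ne]3s², C⁺ [He]2s²2p¹, P⁺ [Ne]3s²3p².
The numbers (kJ/mol): Al 1817, C 2353, P 1907.
Putting it together, IE_2: Al < P < C.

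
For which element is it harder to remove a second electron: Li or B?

IE_2 is the cost of taking one more electron from the +1 cation: Li⁺ is the bare [He] core; B⁺ still has 2 valence electrons.
Pulling an electron out of a noble-gas core costs far more than removing a remaining valence electron, so Li sits at the high end of IE_2.
Tabulated IE_2 (kJ/mol): Li 7298, B 2427.
Hence IE_2: B < Li.

Li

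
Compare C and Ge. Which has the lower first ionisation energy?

Ge

C is in period 2, group 14; Ge is in period 4, group 14.
Across a period the outer electron is held more tightly (higher IE₁); down a group it sits in a higher shell, more shielded, and comes off more easily.
All are in group 14, so first ionization energy increases up the group.
So Ge has the lower first ionisation energy (Ge < C).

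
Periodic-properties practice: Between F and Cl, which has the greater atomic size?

Radius decreases left→right (rising Z_eff, same n) and increases top→bottom (higher n).
All are in group 17, so atomic radius increases down the group.
So Cl has the greater atomic size (Cl > F).

Cl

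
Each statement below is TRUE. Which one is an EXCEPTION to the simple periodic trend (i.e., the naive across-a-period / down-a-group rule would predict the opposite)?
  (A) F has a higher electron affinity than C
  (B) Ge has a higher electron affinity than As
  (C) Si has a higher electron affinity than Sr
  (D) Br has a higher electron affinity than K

(B)

The general trend: electron affinity increases across a period and decreases down a group.
(A) F (period 2, group 17) vs C (period 2, group 14): the stated order agrees with the simple trend.
(B) Ge (period 4, group 14) vs As (period 4, group 15): the stated order contradicts the simple trend.
(C) Si (period 3, group 14) vs Sr (period 5, group 2): the stated order agrees with the simple trend.
(D) Br (period 4, group 17) vs K (period 4, group 1): the stated order agrees with the simple trend.
The exception is (B): adding an electron to As's half-filled 4p³ is unfavourable, so Ge (4p²) has the more exothermic EA.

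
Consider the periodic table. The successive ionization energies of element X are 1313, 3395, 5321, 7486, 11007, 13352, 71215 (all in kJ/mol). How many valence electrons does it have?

6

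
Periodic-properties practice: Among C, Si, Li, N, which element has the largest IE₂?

IE_2 is the cost of taking one more electron from the +1 cation: C⁺ still has 3 valence electrons; Si⁺ still has 3 valence electrons; Li⁺ is the bare [He] core; N⁺ still has 4 valence electrons.
Core electrons are held far more tightly than valence electrons, so Li tops the IE_2 order.
Valence configurations: C⁺ [He]2s²2p¹, Si⁺ [Ne]3s²3p¹, N⁺ [He]2s²2p².
Tabulated IE_2 (kJ/mol): C 2353, Si 1577, Li 7298, N 2856.
So the second ionization energies run Si < C < N < Li.

Li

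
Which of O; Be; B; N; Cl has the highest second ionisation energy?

O

After 1 electron has been removed, what remains? O⁺ still has 5 valence electrons; Be⁺ still has 1 valence electron; B⁺ still has 2 valence electrons; N⁺ still has 4 valence electrons; Cl⁺ still has 6 valence electrons.
All are still removing valence electrons, so compare the +1 ions as you would atoms: IE_2 generally rises across a period (higher Z_eff) and falls down a group (larger shell), subject to the usual subshell exceptions.
Valence configurations: O⁺ [He]2s²2p³, Be⁺ [He]2s¹, B⁺ [He]2s², N⁺ [He]2s²2p², Cl⁺ [Ne]3s²3p⁴.
The numbers (kJ/mol): O 3388, Be 1757, B 2427, N 2856, Cl 2298.
So the second ionization energies run Be < Cl < B < N < O.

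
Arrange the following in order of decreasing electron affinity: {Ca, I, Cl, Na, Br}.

Na is in period 3, group 1; Cl is in period 3, group 17; Ca is in period 4, group 2; Br is in period 4, group 17; I is in period 5, group 17.
EA tends to increase across a period and decrease down a group, though the pattern is less regular than for IE or radius.
Here both period and group differ, so the two effects have to be weighed against each other.
Na > Ca: the two effects oppose for this pair; the down-group effect wins (53 vs 2 kJ/mol).
I > Na: period and group pull opposite ways; the across-period shift dominates (295 vs 53 kJ/mol).
Br > I: they share group 17; the group trend gives Br the larger value.
Cl > Br: they share group 17; the group trend gives Cl the larger value.
For reference (kJ/mol): Na 53, Cl 349, Ca 2, Br 325, I 295.
So from highest to lowest: Cl > Br > I > Na > Ca.

Cl, Br, I, Na, Ca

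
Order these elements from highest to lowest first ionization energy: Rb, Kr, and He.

He, Kr, Rb

He is in period 1, group 18; Kr is in period 4, group 18; Rb is in period 5, group 1.
Removing the outermost electron gets harder across a period and easier down a group.
These span different periods and groups, so the two trends combine.
Kr > Rb: both effects reinforce here, so Kr is clearly the higher of the two.
He > Kr: they share group 18; the group trend gives He the larger value.
For reference (kJ/mol): He 2372, Kr 1351, Rb 403.
So from highest to lowest: He > Kr > Rb.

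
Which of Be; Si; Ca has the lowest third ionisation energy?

Si

The third ionization energy removes an electron from the +2 ion. For each element: Be²⁺ is the bare [He] core; Si²⁺ still has 2 valence electrons; Ca²⁺ is the bare [Ar] core.
Pulling an electron out of a noble-gas core costs far more than removing a remaining valence electron, so Ca and Be sit at the high end of IE_3.
The numbers (kJ/mol): Be 14849, Si 3232, Ca 4912.
Hence IE_3: Si < Ca < Be.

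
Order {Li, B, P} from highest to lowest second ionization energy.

Li > B > P

Consider each +1 ion: Li⁺ is the bare [He] core; B⁺ still has 2 valence electrons; P⁺ still has 4 valence electrons.
Pulling an electron out of a noble-gas core costs far more than removing a remaining valence electron, so Li sits at the high end of IE_2.
Valence configurations: B⁺ [He]2s², P⁺ [Ne]3s²3p².
The numbers (kJ/mol): Li 7298, B 2427, P 1907.
So the second ionization energies run P < B < Li.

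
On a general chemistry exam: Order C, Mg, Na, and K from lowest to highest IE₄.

IE_4 is the cost of taking one more electron from the +3 cation: C³⁺ still has 1 valence electron; Mg³⁺ is already 1 electron into the core; Na³⁺ is already 2 electrons into the core; K³⁺ is already 2 electrons into the core.
Usually core removal costs more than valence removal, but here the competition is close: a tightly held n=2 valence electron can cost more to remove than an n=3 core electron, so the actual values have to decide it.
Tabulated IE_4 (kJ/mol): C 6223, Mg 10543, Na 9543, K 5877.
Hence IE_4: K < C < Na < Mg.

K < C < Na < Mg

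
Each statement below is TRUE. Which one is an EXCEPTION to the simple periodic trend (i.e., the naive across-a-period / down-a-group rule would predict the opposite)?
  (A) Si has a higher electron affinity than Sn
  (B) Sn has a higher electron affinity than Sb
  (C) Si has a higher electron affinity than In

(B)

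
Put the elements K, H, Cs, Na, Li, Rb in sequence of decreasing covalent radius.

Cs, Rb, K, Na, Li, H

H is in period 1, group 1; Li is in period 2, group 1; Na is in period 3, group 1; K is in period 4, group 1; Rb is in period 5, group 1; Cs is in period 6, group 1.
Atomic radius shrinks across a period as nuclear charge pulls the same shell inward, and grows down a group as new shells are added.
All are in group 1, so atomic radius increases down the group.
So from largest to smallest: Cs > Rb > K > Na > Li > H.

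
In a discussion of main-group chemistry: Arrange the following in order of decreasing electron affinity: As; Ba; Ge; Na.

Na is in period 3, group 1; Ge is in period 4, group 14; As is in period 4, group 15; Ba is in period 6, group 2.
Atoms with high Z_eff and room in the valence shell (especially the halogens) have the most exothermic electron affinities.
These span different periods and groups, so the two trends combine.
Na > Ba: the two effects oppose for this pair; the down-group effect wins (53 vs 14 kJ/mol).
As > Na: the two effects oppose for this pair; the across-period effect wins (78 vs 53 kJ/mol).
Ge > As: this pair runs against the simple trend — see the exception note.
Note the exception: Ge has a higher electron affinity than As, contrary to the simple trend — adding an electron to As's half-filled 4p³ is unfavourable, so Ge (4p²) has the more exothermic EA.
For reference (kJ/mol): Na 53, Ge 119, As 78, Ba 14.
So from highest to lowest: Ge > As > Na > Ba.

Ge > As > Na > Ba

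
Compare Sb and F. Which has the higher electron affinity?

F

Adding an electron releases more energy for atoms nearer the top right (short of the noble gases).
Neither a single period nor a single group — weigh both effects.
F > Sb: both effects reinforce here, so F is clearly the higher of the two.
For reference (kJ/mol): F 328, Sb 103.
So F has the higher electron affinity (F > Sb).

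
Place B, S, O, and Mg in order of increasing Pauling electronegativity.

Mg, B, S, O

B is in period 2, group 13; O is in period 2, group 16; Mg is in period 3, group 2; S is in period 3, group 16.
Atoms toward the upper right of the periodic table pull bonding electrons most strongly.
Here both period and group differ, so the two effects have to be weighed against each other.
B > Mg: both effects reinforce here, so B is clearly the higher of the two.
S > B: the two effects oppose for this pair; the across-period effect wins (2.58 vs 2.04).
O > S: they share group 16; the group trend gives O the larger value.
Approximate values (Pauling): B 2.04, O 3.44, Mg 1.31, S 2.58.
So from lowest to highest: Mg < B < S < O.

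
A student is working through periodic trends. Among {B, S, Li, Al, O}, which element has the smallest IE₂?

Al

IE_2 is the cost of taking one more electron from the +1 cation: B⁺ still has 2 valence electrons; S⁺ still has 5 valence electrons; Li⁺ is the bare [He] core; Al⁺ still has 2 valence electrons; O⁺ still has 5 valence electrons.
Breaking into a closed-shell core is much more expensive than removing a leftover valence electron — Li has the largest IE_2 here.
Valence configurations: B⁺ [He]2s², S⁺ [Ne]3s²3p³, Al⁺ [Ne]3s², O⁺ [He]2s²2p³.
Approximate IE_2 values (kJ/mol): B 2427, S 2252, Li 7298, Al 1817, O 3388.
Overall IE_2 order: Al < S < B < O < Li.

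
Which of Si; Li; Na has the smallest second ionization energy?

Si

After 1 electron has been removed, what remains? Si⁺ still has 3 valence electrons; Li⁺ is the bare [He] core; Na⁺ is the bare [Ne] core.
Breaking into a closed-shell core is much more expensive than removing a leftover valence electron — Na and Li have the largest IE_2 here.
The numbers (kJ/mol): Si 1577, Li 7298, Na 4562.
Putting it together, IE_2: Si < Na < Li.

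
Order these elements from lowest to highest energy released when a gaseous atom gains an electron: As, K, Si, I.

Si is in period 3, group 14; K is in period 4, group 1; As is in period 4, group 15; I is in period 5, group 17.
Electron affinity generally becomes more exothermic across a period toward the halogens and less exothermic down a group.
Neither a single period nor a single group — weigh both effects.
As > K: both are in period 4; the period trend gives As the larger value.
Si > As: the two effects oppose for this pair; the down-group effect wins (134 vs 78 kJ/mol).
I > Si: the two effects oppose for this pair; the across-period effect wins (295 vs 134 kJ/mol).
Approximate values (kJ/mol): Si 134, K 48, As 78, I 295.
So from lowest to highest: K < As < Si < I.

K < As < Si < I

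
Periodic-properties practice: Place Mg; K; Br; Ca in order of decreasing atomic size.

Moving right in a period, electrons are added to the same shell under a stronger nuclear pull, so atoms get smaller; moving down, a new shell is opened and atoms get larger.
These span different periods and groups, so the two trends combine.
Mg > Br: the two effects oppose for this pair; the across-period effect wins (139 vs 114 pm).
Ca > Mg: they share group 2; the group trend gives Ca the larger value.
K > Ca: both are in period 4; the period trend gives K the larger value.
Approximate values (pm): Mg 139, K 196, Ca 171, Br 114.
So from largest to smallest: K > Ca > Mg > Br.

K > Ca > Mg > Br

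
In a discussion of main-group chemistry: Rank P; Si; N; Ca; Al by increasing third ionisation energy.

Al < P < Si < N < Ca

The third ionization energy removes an electron from the +2 ion. For each element: P²⁺ still has 3 valence electrons; Si²⁺ still has 2 valence electrons; N²⁺ still has 3 valence electrons; Ca²⁺ is the bare [Ar] core; Al²⁺ still has 1 valence electron.
Core electrons are held far more tightly than valence electrons, so Ca tops the IE_3 order.
Valence configurations: P²⁺ [Ne]3s²3p¹, Si²⁺ [Ne]3s², N²⁺ [He]2s²2p¹, Al²⁺ [Ne]3s¹.
P²⁺ loses a lone 3p electron whereas Si²⁺ must break into a filled 3s² pair, so IE_3(Si) > IE_3(P) even though P has the higher nuclear charge.
Approximate IE_3 values (kJ/mol): P 2914, Si 3232, N 4578, Ca 4912, Al 2745.
Putting it together, IE_3: Al < P < Si < N < Ca.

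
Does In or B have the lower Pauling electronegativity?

B is in period 2, group 13; In is in period 5, group 13.
Smaller atoms with higher effective nuclear charge are more electronegative.
All are in group 13, so electronegativity increases up the group.
So In has the lower Pauling electronegativity (In < B).

In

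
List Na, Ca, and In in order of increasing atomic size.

Na is in period 3, group 1; Ca is in period 4, group 2; In is in period 5, group 13.
Atomic radius shrinks across a period as nuclear charge pulls the same shell inward, and grows down a group as new shells are added.
A diagonal step moves right (one effect) and down (the opposite effect) at once.
Na > In: the two effects oppose for this pair; the across-period effect wins (155 vs 142 pm).
Ca > Na: period and group pull opposite ways; the down-group shift dominates (171 vs 155 pm).
For reference (pm): Na 155, Ca 171, In 142.
So from smallest to largest: In < Na < Ca.

In < Na < Ca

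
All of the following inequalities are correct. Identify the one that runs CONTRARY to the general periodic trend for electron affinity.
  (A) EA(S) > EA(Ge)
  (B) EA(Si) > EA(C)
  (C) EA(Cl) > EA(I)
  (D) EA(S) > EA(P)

(B)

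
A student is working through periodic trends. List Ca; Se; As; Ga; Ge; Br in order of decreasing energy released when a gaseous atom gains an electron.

Ca is in period 4, group 2; Ga is in period 4, group 13; Ge is in period 4, group 14; As is in period 4, group 15; Se is in period 4, group 16; Br is in period 4, group 17.
Atoms with high Z_eff and room in the valence shell (especially the halogens) have the most exothermic electron affinities.
All lie in period 4; the across-period trend (electron affinity increases left to right) applies, with the exception below.
Note the exception: Ge has a higher electron affinity than As, contrary to the simple trend — adding an electron to As's half-filled 4p³ is unfavourable, so Ge (4p²) has the more exothermic EA.
For reference (kJ/mol): Ca 2, Ga 29, Ge 119, As 78, Se 195, Br 325.
So from highest to lowest: Br > Se > Ge > As > Ga > Ca.

Br, Se, Ge, As, Ga, Ca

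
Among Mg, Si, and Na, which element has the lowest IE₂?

Mg

Consider each +1 ion: Mg⁺ still has 1 valence electron; Si⁺ still has 3 valence electrons; Na⁺ is the bare [Ne] core.
Breaking into a closed-shell core is much more expensive than removing a leftover valence electron — Na has the largest IE_2 here.
Valence configurations: Mg⁺ [Ne]3s¹, Si⁺ [Ne]3s²3p¹.
Approximate IE_2 values (kJ/mol): Mg 1451, Si 1577, Na 4562.
Hence IE_2: Mg < Si < Na.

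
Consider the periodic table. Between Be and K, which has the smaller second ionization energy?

The second ionization energy removes an electron from the +1 ion. For each element: Be⁺ still has 1 valence electron; K⁺ is the bare [Ar] core.
Pulling an electron out of a noble-gas core costs far more than removing a remaining valence electron, so K sits at the high end of IE_2.
The numbers (kJ/mol): Be 1757, K 3052.
So the second ionization energies run Be < K.

Be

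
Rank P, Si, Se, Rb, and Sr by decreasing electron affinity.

Se > Si > P > Rb > Sr

Si is in period 3, group 14; P is in period 3, group 15; Se is in period 4, group 16; Rb is in period 5, group 1; Sr is in period 5, group 2.
Atoms with high Z_eff and room in the valence shell (especially the halogens) have the most exothermic electron affinities.
Neither a single period nor a single group — weigh both effects.
Rb > Sr: this pair runs against the simple trend — see the exception note.
P > Rb: relative to Rb, both the across-period and down-group shifts push P's electron affinity up.
Si > P: this pair runs against the simple trend — see the exception note.
Se > Si: the two effects oppose for this pair; the across-period effect wins (195 vs 134 kJ/mol).
Note the exception: Rb has a higher electron affinity than Sr, contrary to the simple trend — adding an electron to Sr (ns²) has to open a new, higher-energy np subshell, which is unfavourable.
Note the exception: Si has a higher electron affinity than P, contrary to the simple trend — adding an electron to P's half-filled 3p³ is unfavourable, so Si (3p²) has the more exothermic EA.
Tabulated electron affinity (kJ/mol): Si 134, P 72, Se 195, Rb 47, Sr 5.
So from highest to lowest: Se > Si > P > Rb > Sr.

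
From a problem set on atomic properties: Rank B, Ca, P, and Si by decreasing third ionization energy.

Ca > B > Si > P

The third ionization energy removes an electron from the +2 ion. For each element: B²⁺ still has 1 valence electron; Ca²⁺ is the bare [Ar] core; P²⁺ still has 3 valence electrons; Si²⁺ still has 2 valence electrons.
Pulling an electron out of a noble-gas core costs far more than removing a remaining valence electron, so Ca sits at the high end of IE_3.
Valence configurations: B²⁺ [He]2s¹, P²⁺ [Ne]3s²3p¹, Si²⁺ [Ne]3s².
P²⁺ loses a lone 3p electron whereas Si²⁺ must break into a filled 3s² pair, so IE_3(Si) > IE_3(P) even though P has the higher nuclear charge.
Tabulated IE_3 (kJ/mol): B 3660, Ca 4912, P 2914, Si 3232.
Hence IE_3: P < Si < B < Ca.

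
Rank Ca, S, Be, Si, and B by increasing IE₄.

After 3 electrons have been removed, what remains? Ca³⁺ is already 1 electron into the core; S³⁺ still has 3 valence electrons; Be³⁺ is already 1 electron into the core; Si³⁺ still has 1 valence electron; B³⁺ is the bare [He] core.
Core electrons are held far more tightly than valence electrons, so Ca, Be and B top the IE_4 order.
Valence configurations: S³⁺ [Ne]3s²3p¹, Si³⁺ [Ne]3s¹.
The numbers (kJ/mol): Ca 6491, S 4556, Be 21007, Si 4356, B 25026.
So the fourth ionization energies run Si < S < Ca < Be < B.

Si, S, Ca, Be, B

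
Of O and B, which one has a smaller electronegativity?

B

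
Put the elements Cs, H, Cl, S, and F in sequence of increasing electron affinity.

H is in period 1, group 1; F is in period 2, group 17; S is in period 3, group 16; Cl is in period 3, group 17; Cs is in period 6, group 1.
Electron affinity generally becomes more exothermic across a period toward the halogens and less exothermic down a group.
These span different periods and groups, so the two trends combine.
H > Cs: they share group 1; the group trend gives H the larger value.
S > H: period and group pull opposite ways; the across-period shift dominates (200 vs 73 kJ/mol).
F > S: relative to S, both the across-period and down-group shifts push F's electron affinity up.
Cl > F: this pair runs against the simple trend — see the exception note.
Note the exception: Cl has a higher electron affinity than F, contrary to the simple trend — F's small 2p subshell makes the incoming electron feel strong e⁻–e⁻ repulsion, so Cl actually releases more energy on gaining an electron.
For reference (kJ/mol): H 73, F 328, S 200, Cl 349, Cs 46.
So from lowest to highest: Cs < H < S < F < Cl.

Cs < H < S < F < Cl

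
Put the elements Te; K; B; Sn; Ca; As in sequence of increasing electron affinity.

Ca < B < K < As < Sn < Te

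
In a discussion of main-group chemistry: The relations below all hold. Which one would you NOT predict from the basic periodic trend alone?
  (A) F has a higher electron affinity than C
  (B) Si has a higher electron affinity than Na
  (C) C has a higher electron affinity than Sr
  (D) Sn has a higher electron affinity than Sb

(D)

The general trend: electron affinity increases across a period and decreases down a group.
(A) F (period 2, group 17) vs C (period 2, group 14): the stated order agrees with the simple trend.
(B) Si (period 3, group 14) vs Na (period 3, group 1): the stated order agrees with the simple trend.
(C) C (period 2, group 14) vs Sr (period 5, group 2): the stated order agrees with the simple trend.
(D) Sn (period 5, group 14) vs Sb (period 5, group 15): the stated order contradicts the simple trend.
The exception is (D): adding an electron to Sb's half-filled 5p³ is unfavourable, so Sn has the more exothermic EA.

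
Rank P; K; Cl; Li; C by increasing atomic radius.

C, Cl, P, Li, K

Li is in period 2, group 1; C is in period 2, group 14; P is in period 3, group 15; Cl is in period 3, group 17; K is in period 4, group 1.
Atomic radius shrinks across a period as nuclear charge pulls the same shell inward, and grows down a group as new shells are added.
Here both period and group differ, so the two effects have to be weighed against each other.
Cl > C: period and group pull opposite ways; the down-group shift dominates (99 vs 75 pm).
P > Cl: both are in period 3; the period trend gives P the larger value.
Li > P: the two effects oppose for this pair; the across-period effect wins (133 vs 111 pm).
K > Li: they share group 1; the group trend gives K the larger value.
Approximate values (pm): Li 133, C 75, P 111, Cl 99, K 196.
So from smallest to largest: C < Cl < P < Li < K.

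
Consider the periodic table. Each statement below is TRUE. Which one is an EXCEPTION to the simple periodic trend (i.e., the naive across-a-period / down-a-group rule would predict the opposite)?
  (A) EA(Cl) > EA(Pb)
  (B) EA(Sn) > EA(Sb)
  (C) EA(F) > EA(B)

(B)

The general trend: electron affinity increases across a period and decreases down a group.
(A) Cl (period 3, group 17) vs Pb (period 6, group 14): the stated order agrees with the simple trend.
(B) Sn (period 5, group 14) vs Sb (period 5, group 15): the stated order contradicts the simple trend.
(C) F (period 2, group 17) vs B (period 2, group 13): the stated order agrees with the simple trend.
The exception is (B): adding an electron to Sb's half-filled 5p³ is unfavourable, so Sn has the more exothermic EA.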